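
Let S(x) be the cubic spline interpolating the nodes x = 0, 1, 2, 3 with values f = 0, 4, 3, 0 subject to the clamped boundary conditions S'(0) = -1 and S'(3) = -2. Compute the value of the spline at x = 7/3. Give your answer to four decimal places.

1.8765

With σ_i denoting the second derivative at x_i, h_i = 1, 1, 1, and Δ_i = (y_(i+1) − y_i)/h_i = 4, -1, -3:
  1·σ_0 + 4·σ_1 + 1·σ_2 = 6(Δ_1 - Δ_0) = -30
  1·σ_1 + 4·σ_2 + 1·σ_3 = 6(Δ_2 - Δ_1) = -12
Clamped end conditions give two more equations: 2h_0·σ_0 + h_0·σ_1 = 6(Δ_0 - S'(0)) = 30 and h_2·σ_2 + 2h_2·σ_3 = 6(S'(3) - Δ_2) = 6.
Forward elimination and back-substitution give σ_0 = 64/3, σ_1 = -38/3, σ_2 = -2/3, σ_3 = 10/3.
On [2, 3], S(x) = 3 - 10/3·(x - 2) - 1/3·(x - 2)² + 2/3·(x - 2)³.
With (x - 2) = 1/3: S(7/3) = 152/81.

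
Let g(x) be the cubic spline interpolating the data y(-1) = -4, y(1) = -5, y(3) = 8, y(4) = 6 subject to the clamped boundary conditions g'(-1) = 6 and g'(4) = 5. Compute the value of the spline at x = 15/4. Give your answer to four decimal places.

5.5645

Put σ_i = g'' at the i-th knot. Here h = (2, 2, 1) and Δ = (-1/2, 13/2, -2), so the interior equations h_(i-1)·σ_(i-1) + 2(h_(i-1)+h_i)·σ_i + h_i·σ_(i+1) = 6(Δ_i − Δ_(i-1)) read
  2·σ_0 + 8·σ_1 + 2·σ_2 = 6(Δ_1 - Δ_0) = 42
  2·σ_1 + 6·σ_2 + 1·σ_3 = 6(Δ_2 - Δ_1) = -51
Clamped end conditions give two more equations: 2h_0·σ_0 + h_0·σ_1 = 6(Δ_0 - g'(-1)) = -39 and h_2·σ_2 + 2h_2·σ_3 = 6(g'(4) - Δ_2) = 42.
Solving the tridiagonal system: σ_0 = -385/23, σ_1 = 643/46, σ_2 = -418/23, σ_3 = 692/23.
On [3, 4], g(x) = 8 - 22/23·(x - 3) - 209/23·(x - 3)² + 185/23·(x - 3)³.
With (x - 3) = 3/4: g(15/4) = 8191/1472.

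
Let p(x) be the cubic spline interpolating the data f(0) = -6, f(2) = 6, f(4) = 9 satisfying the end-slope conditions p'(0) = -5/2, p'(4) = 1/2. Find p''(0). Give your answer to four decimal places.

Put m_i = p'' at the i-th knot. Here h = (2, 2) and Δ = (6, 3/2), so the interior equations h_(i-1)·m_(i-1) + 2(h_(i-1)+h_i)·m_i + h_i·m_(i+1) = 6(Δ_i − Δ_(i-1)) read
  2·m_0 + 8·m_1 + 2·m_2 = 6(Δ_1 - Δ_0) = -27
Clamped end conditions give two more equations: 2h_0·m_0 + h_0·m_1 = 6(Δ_0 - p'(0)) = 51 and h_1·m_1 + 2h_1·m_2 = 6(p'(4) - Δ_1) = -6.
Solving the tridiagonal system: m_0 = 135/8, m_1 = -33/4, m_2 = 21/8.

16.8750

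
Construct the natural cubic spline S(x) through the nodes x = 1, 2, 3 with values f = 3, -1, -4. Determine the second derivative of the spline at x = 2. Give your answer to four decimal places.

1.5000

Write M_i for S''(x_i). With h_i = 1, 1 and divided differences Δ_i = -4, -3, the continuity of S' gives the tridiagonal system
  1·M_0 + 4·M_1 + 1·M_2 = 6(Δ_1 - Δ_0) = 6
Natural end conditions: M_0 = M_2 = 0.
Forward elimination and back-substitution give M_0 = 0, M_1 = 3/2, M_2 = 0.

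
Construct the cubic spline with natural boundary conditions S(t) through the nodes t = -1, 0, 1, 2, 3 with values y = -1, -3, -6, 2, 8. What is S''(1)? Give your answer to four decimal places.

20.1429

Let M_i = S''(x_i). Step sizes h_i = 1, 1, 1, 1; slopes of the chords Δ_i = (y_(i+1) - y_i)/h_i = -2, -3, 8, 6.
  1·M_0 + 4·M_1 + 1·M_2 = 6(Δ_1 - Δ_0) = -6
  1·M_1 + 4·M_2 + 1·M_3 = 6(Δ_2 - Δ_1) = 66
  1·M_2 + 4·M_3 + 1·M_4 = 6(Δ_3 - Δ_2) = -12
Natural end conditions: M_0 = M_4 = 0.
Forward elimination and back-substitution give M_0 = 0, M_1 = -183/28, M_2 = 141/7, M_3 = -225/28, M_4 = 0.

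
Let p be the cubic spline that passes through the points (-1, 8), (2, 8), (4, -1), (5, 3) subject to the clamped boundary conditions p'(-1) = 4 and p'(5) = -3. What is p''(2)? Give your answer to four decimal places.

-5.2982

Let M_i = p''(x_i). Step sizes h_i = 3, 2, 1; slopes of the chords Δ_i = (y_(i+1) - y_i)/h_i = 0, -9/2, 4.
  3·M_0 + 10·M_1 + 2·M_2 = 6(Δ_1 - Δ_0) = -27
  2·M_1 + 6·M_2 + 1·M_3 = 6(Δ_2 - Δ_1) = 51
Clamped end conditions give two more equations: 2h_0·M_0 + h_0·M_1 = 6(Δ_0 - p'(-1)) = -24 and h_2·M_2 + 2h_2·M_3 = 6(p'(5) - Δ_2) = -42.
Solving: M_0 = -77/57, M_1 = -302/57, M_2 = 856/57, M_3 = -1625/57.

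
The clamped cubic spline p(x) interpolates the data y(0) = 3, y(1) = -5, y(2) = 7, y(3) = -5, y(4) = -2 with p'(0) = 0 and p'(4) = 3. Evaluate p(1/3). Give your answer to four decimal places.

0.7275

Write σ_i for p''(x_i). With h_i = 1, 1, 1, 1 and divided differences Δ_i = -8, 12, -12, 3, the continuity of p' gives the tridiagonal system
  1·σ_0 + 4·σ_1 + 1·σ_2 = 6(Δ_1 - Δ_0) = 120
  1·σ_1 + 4·σ_2 + 1·σ_3 = 6(Δ_2 - Δ_1) = -144
  1·σ_2 + 4·σ_3 + 1·σ_4 = 6(Δ_3 - Δ_2) = 90
Clamped end conditions give two more equations: 2h_0·σ_0 + h_0·σ_1 = 6(Δ_0 - p'(0)) = -48 and h_3·σ_3 + 2h_3·σ_4 = 6(p'(4) - Δ_3) = 0.
Solving: σ_0 = -747/14, σ_1 = 411/7, σ_2 = -123/2, σ_3 = 303/7, σ_4 = -303/14.
On [0, 1], p(x) = 3 + 0·x - 747/28·x² + 523/28·x³.
With x = 1/3: p(1/3) = 275/378.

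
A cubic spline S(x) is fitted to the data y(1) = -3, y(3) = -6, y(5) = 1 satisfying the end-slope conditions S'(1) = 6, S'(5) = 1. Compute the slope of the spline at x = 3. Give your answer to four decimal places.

Let m_i = S''(x_i). Step sizes h_i = 2, 2; slopes of the chords Δ_i = (y_(i+1) - y_i)/h_i = -3/2, 7/2.
  2·m_0 + 8·m_1 + 2·m_2 = 6(Δ_1 - Δ_0) = 30
Clamped end conditions give two more equations: 2h_0·m_0 + h_0·m_1 = 6(Δ_0 - S'(1)) = -45 and h_1·m_1 + 2h_1·m_2 = 6(S'(5) - Δ_1) = -15.
Solving: m_0 = -65/4, m_1 = 10, m_2 = -35/4.
On [3, 5], S'(x) = b_1 + 2c_1·(x - 3) + 3d_1·(x - 3)² with b_1 = Δ_1 - h_1(2m_1 + m_2)/6 = -1/4, c_1 = m_1/2 = 5, d_1 = (m_2 - m_1)/(6h_1) = -25/16. So S'(3) = -1/4.

-0.2500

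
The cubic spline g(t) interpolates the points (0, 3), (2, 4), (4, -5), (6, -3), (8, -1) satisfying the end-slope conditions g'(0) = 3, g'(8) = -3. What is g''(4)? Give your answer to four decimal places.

5.2500

Let M_i = g''(x_i). Step sizes h_i = 2, 2, 2, 2; slopes of the chords Δ_i = (y_(i+1) - y_i)/h_i = 1/2, -9/2, 1, 1.
  2·M_0 + 8·M_1 + 2·M_2 = 6(Δ_1 - Δ_0) = -30
  2·M_1 + 8·M_2 + 2·M_3 = 6(Δ_2 - Δ_1) = 33
  2·M_2 + 8·M_3 + 2·M_4 = 6(Δ_3 - Δ_2) = 0
Clamped end conditions give two more equations: 2h_0·M_0 + h_0·M_1 = 6(Δ_0 - g'(0)) = -15 and h_3·M_3 + 2h_3·M_4 = 6(g'(8) - Δ_3) = -24.
Solving the tridiagonal system: M_0 = -39/28, M_1 = -33/7, M_2 = 21/4, M_3 = 3/14, M_4 = -171/28.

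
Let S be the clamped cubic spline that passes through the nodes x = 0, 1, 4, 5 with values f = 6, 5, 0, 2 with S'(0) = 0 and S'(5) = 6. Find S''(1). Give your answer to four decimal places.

-0.7937

Let M_i = S''(x_i). Step sizes h_i = 1, 3, 1; slopes of the chords Δ_i = (y_(i+1) - y_i)/h_i = -1, -5/3, 2.
  1·M_0 + 8·M_1 + 3·M_2 = 6(Δ_1 - Δ_0) = -4
  3·M_1 + 8·M_2 + 1·M_3 = 6(Δ_2 - Δ_1) = 22
Clamped end conditions give two more equations: 2h_0·M_0 + h_0·M_1 = 6(Δ_0 - S'(0)) = -6 and h_2·M_2 + 2h_2·M_3 = 6(S'(5) - Δ_2) = 24.
Hence M_0 = -164/63, M_1 = -50/63, M_2 = 104/63, M_3 = 704/63.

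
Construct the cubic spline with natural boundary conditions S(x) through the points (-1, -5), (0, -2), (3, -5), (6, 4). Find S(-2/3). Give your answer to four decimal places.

-3.7957

With σ_i denoting the second derivative at x_i, h_i = 1, 3, 3, and Δ_i = (y_(i+1) − y_i)/h_i = 3, -1, 3:
  1·σ_0 + 8·σ_1 + 3·σ_2 = 6(Δ_1 - Δ_0) = -24
  3·σ_1 + 12·σ_2 + 3·σ_3 = 6(Δ_2 - Δ_1) = 24
Natural end conditions: σ_0 = σ_3 = 0.
Hence σ_0 = 0, σ_1 = -120/29, σ_2 = 88/29, σ_3 = 0.
On [-1, 0], S(x) = -5 + 107/29·(x + 1) + 0·(x + 1)² - 20/29·(x + 1)³.
With (x + 1) = 1/3: S(-2/3) = -2972/783.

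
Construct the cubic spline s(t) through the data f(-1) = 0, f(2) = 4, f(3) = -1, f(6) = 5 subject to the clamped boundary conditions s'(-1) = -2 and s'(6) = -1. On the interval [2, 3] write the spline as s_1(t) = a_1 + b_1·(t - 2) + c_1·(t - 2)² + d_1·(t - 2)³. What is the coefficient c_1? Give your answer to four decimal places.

-4.4000

Let m_i = s''(x_i). Step sizes h_i = 3, 1, 3; slopes of the chords Δ_i = (y_(i+1) - y_i)/h_i = 4/3, -5, 2.
  3·m_0 + 8·m_1 + 1·m_2 = 6(Δ_1 - Δ_0) = -38
  1·m_1 + 8·m_2 + 3·m_3 = 6(Δ_2 - Δ_1) = 42
Clamped end conditions give two more equations: 2h_0·m_0 + h_0·m_1 = 6(Δ_0 - s'(-1)) = 20 and h_2·m_2 + 2h_2·m_3 = 6(s'(6) - Δ_2) = -18.
Solving: m_0 = 116/15, m_1 = -44/5, m_2 = 46/5, m_3 = -38/5.
On [2, 3], with s_1(t) = a_1 + b_1·(t - 2) + c_1·(t - 2)² + d_1·(t - 2)³: c_1 = m_1/2 = -22/5, d_1 = (m_2 - m_1)/(6h_1) = 3, b_1 = Δ_1 - h_1(2m_1 + m_2)/6 = -18/5.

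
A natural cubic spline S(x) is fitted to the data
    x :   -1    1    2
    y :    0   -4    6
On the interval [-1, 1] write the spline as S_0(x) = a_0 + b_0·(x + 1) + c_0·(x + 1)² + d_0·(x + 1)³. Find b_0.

-6

Put M_i = S'' at the i-th knot. Here h = (2, 1) and Δ = (-2, 10), so the interior equations h_(i-1)·M_(i-1) + 2(h_(i-1)+h_i)·M_i + h_i·M_(i+1) = 6(Δ_i − Δ_(i-1)) read
  2·M_0 + 6·M_1 + 1·M_2 = 6(Δ_1 - Δ_0) = 72
Natural end conditions: M_0 = M_2 = 0.
Hence M_0 = 0, M_1 = 12, M_2 = 0.
On [-1, 1], with S_0(x) = a_0 + b_0·(x + 1) + c_0·(x + 1)² + d_0·(x + 1)³: c_0 = M_0/2 = 0, d_0 = (M_1 - M_0)/(6h_0) = 1, b_0 = Δ_0 - h_0(2M_0 + M_1)/6 = -6.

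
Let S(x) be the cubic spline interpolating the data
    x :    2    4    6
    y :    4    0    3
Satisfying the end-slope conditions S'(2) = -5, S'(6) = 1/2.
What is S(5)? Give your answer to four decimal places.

1.5625

Let M_i = S''(x_i). Step sizes h_i = 2, 2; slopes of the chords Δ_i = (y_(i+1) - y_i)/h_i = -2, 3/2.
  2·M_0 + 8·M_1 + 2·M_2 = 6(Δ_1 - Δ_0) = 21
Clamped end conditions give two more equations: 2h_0·M_0 + h_0·M_1 = 6(Δ_0 - S'(2)) = 18 and h_1·M_1 + 2h_1·M_2 = 6(S'(6) - Δ_1) = -6.
Hence M_0 = 13/4, M_1 = 5/2, M_2 = -11/4.
On [4, 6], S(x) = 0 + 3/4·(x - 4) + 5/4·(x - 4)² - 7/16·(x - 4)³.
With (x - 4) = 1: S(5) = 25/16.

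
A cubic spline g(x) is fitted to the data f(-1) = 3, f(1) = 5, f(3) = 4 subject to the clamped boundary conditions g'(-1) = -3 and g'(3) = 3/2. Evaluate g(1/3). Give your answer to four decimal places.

3.8148

Write σ_i for g''(x_i). With h_i = 2, 2 and divided differences Δ_i = 1, -1/2, the continuity of g' gives the tridiagonal system
  2·σ_0 + 8·σ_1 + 2·σ_2 = 6(Δ_1 - Δ_0) = -9
Clamped end conditions give two more equations: 2h_0·σ_0 + h_0·σ_1 = 6(Δ_0 - g'(-1)) = 24 and h_1·σ_1 + 2h_1·σ_2 = 6(g'(3) - Δ_1) = 12.
Forward elimination and back-substitution give σ_0 = 33/4, σ_1 = -9/2, σ_2 = 21/4.
On [-1, 1], g(x) = 3 - 3·(x + 1) + 33/8·(x + 1)² - 17/16·(x + 1)³.
With (x + 1) = 4/3: g(1/3) = 103/27.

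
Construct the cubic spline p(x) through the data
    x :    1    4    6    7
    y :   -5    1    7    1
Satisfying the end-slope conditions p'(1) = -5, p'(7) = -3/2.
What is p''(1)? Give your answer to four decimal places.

6.3860

Write M_i for p''(x_i). With h_i = 3, 2, 1 and divided differences Δ_i = 2, 3, -6, the continuity of p' gives the tridiagonal system
  3·M_0 + 10·M_1 + 2·M_2 = 6(Δ_1 - Δ_0) = 6
  2·M_1 + 6·M_2 + 1·M_3 = 6(Δ_2 - Δ_1) = -54
Clamped end conditions give two more equations: 2h_0·M_0 + h_0·M_1 = 6(Δ_0 - p'(1)) = 42 and h_2·M_2 + 2h_2·M_3 = 6(p'(7) - Δ_2) = 27.
Hence M_0 = 364/57, M_1 = 70/57, M_2 = -725/57, M_3 = 1132/57.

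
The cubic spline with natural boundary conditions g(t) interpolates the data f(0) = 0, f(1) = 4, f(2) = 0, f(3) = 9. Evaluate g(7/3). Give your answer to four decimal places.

With m_i denoting the second derivative at x_i, h_i = 1, 1, 1, and Δ_i = (y_(i+1) − y_i)/h_i = 4, -4, 9:
  1·m_0 + 4·m_1 + 1·m_2 = 6(Δ_1 - Δ_0) = -48
  1·m_1 + 4·m_2 + 1·m_3 = 6(Δ_2 - Δ_1) = 78
Natural end conditions: m_0 = m_3 = 0.
Solving: m_0 = 0, m_1 = -18, m_2 = 24, m_3 = 0.
On [2, 3], g(t) = 0 + 1·(t - 2) + 12·(t - 2)² - 4·(t - 2)³.
With (t - 2) = 1/3: g(7/3) = 41/27.

1.5185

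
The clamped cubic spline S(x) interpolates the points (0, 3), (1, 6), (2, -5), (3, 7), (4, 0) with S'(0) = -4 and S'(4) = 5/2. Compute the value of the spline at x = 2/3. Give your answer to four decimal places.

Put M_i = S'' at the i-th knot. Here h = (1, 1, 1, 1) and Δ = (3, -11, 12, -7), so the interior equations h_(i-1)·M_(i-1) + 2(h_(i-1)+h_i)·M_i + h_i·M_(i+1) = 6(Δ_i − Δ_(i-1)) read
  1·M_0 + 4·M_1 + 1·M_2 = 6(Δ_1 - Δ_0) = -84
  1·M_1 + 4·M_2 + 1·M_3 = 6(Δ_2 - Δ_1) = 138
  1·M_2 + 4·M_3 + 1·M_4 = 6(Δ_3 - Δ_2) = -114
Clamped end conditions give two more equations: 2h_0·M_0 + h_0·M_1 = 6(Δ_0 - S'(0)) = 42 and h_3·M_3 + 2h_3·M_4 = 6(S'(4) - Δ_3) = 57.
Solving the tridiagonal system: M_0 = 2503/56, M_1 = -1327/28, M_2 = 487/8, M_3 = -1627/28, M_4 = 3223/56.
On [0, 1], S(x) = 3 - 4·x + 2503/112·x² - 1719/112·x³.
With x = 2/3: S(2/3) = 1441/252.

5.7183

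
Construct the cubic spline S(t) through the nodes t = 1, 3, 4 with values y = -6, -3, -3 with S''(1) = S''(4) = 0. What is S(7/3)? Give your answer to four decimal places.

Put M_i = S'' at the i-th knot. Here h = (2, 1) and Δ = (3/2, 0), so the interior equations h_(i-1)·M_(i-1) + 2(h_(i-1)+h_i)·M_i + h_i·M_(i+1) = 6(Δ_i − Δ_(i-1)) read
  2·M_0 + 6·M_1 + 1·M_2 = 6(Δ_1 - Δ_0) = -9
Natural end conditions: M_0 = M_2 = 0.
Solving the tridiagonal system: M_0 = 0, M_1 = -3/2, M_2 = 0.
On [1, 3], S(t) = -6 + 2·(t - 1) + 0·(t - 1)² - 1/8·(t - 1)³.
With (t - 1) = 4/3: S(7/3) = -98/27.

-3.6296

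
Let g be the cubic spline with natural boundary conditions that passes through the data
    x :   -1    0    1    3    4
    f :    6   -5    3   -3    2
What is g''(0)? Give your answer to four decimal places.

33.9344

Write σ_i for g''(x_i). With h_i = 1, 1, 2, 1 and divided differences Δ_i = -11, 8, -3, 5, the continuity of g' gives the tridiagonal system
  1·σ_0 + 4·σ_1 + 1·σ_2 = 6(Δ_1 - Δ_0) = 114
  1·σ_1 + 6·σ_2 + 2·σ_3 = 6(Δ_2 - Δ_1) = -66
  2·σ_2 + 6·σ_3 + 1·σ_4 = 6(Δ_3 - Δ_2) = 48
Natural end conditions: σ_0 = σ_4 = 0.
Forward elimination and back-substitution give σ_0 = 0, σ_1 = 2070/61, σ_2 = -1326/61, σ_3 = 930/61, σ_4 = 0.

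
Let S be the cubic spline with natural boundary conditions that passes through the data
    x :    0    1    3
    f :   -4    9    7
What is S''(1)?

-14

Write M_i for S''(x_i). With h_i = 1, 2 and divided differences Δ_i = 13, -1, the continuity of S' gives the tridiagonal system
  1·M_0 + 6·M_1 + 2·M_2 = 6(Δ_1 - Δ_0) = -84
Natural end conditions: M_0 = M_2 = 0.
Hence M_0 = 0, M_1 = -14, M_2 = 0.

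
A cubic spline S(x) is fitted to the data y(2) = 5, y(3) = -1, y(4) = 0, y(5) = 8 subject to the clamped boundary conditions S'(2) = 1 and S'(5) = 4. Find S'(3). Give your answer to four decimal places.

With M_i denoting the second derivative at x_i, h_i = 1, 1, 1, and Δ_i = (y_(i+1) − y_i)/h_i = -6, 1, 8:
  1·M_0 + 4·M_1 + 1·M_2 = 6(Δ_1 - Δ_0) = 42
  1·M_1 + 4·M_2 + 1·M_3 = 6(Δ_2 - Δ_1) = 42
Clamped end conditions give two more equations: 2h_0·M_0 + h_0·M_1 = 6(Δ_0 - S'(2)) = -42 and h_2·M_2 + 2h_2·M_3 = 6(S'(5) - Δ_2) = -24.
Solving: M_0 = -142/5, M_1 = 74/5, M_2 = 56/5, M_3 = -88/5.
On [3, 4], S'(x) = b_1 + 2c_1·(x - 3) + 3d_1·(x - 3)² with b_1 = Δ_1 - h_1(2M_1 + M_2)/6 = -29/5, c_1 = M_1/2 = 37/5, d_1 = (M_2 - M_1)/(6h_1) = -3/5. So S'(3) = -29/5.

-5.8000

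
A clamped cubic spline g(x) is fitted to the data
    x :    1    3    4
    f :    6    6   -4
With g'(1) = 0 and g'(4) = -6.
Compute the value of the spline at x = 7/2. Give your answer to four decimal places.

Write M_i for g''(x_i). With h_i = 2, 1 and divided differences Δ_i = 0, -10, the continuity of g' gives the tridiagonal system
  2·M_0 + 6·M_1 + 1·M_2 = 6(Δ_1 - Δ_0) = -60
Clamped end conditions give two more equations: 2h_0·M_0 + h_0·M_1 = 6(Δ_0 - g'(1)) = 0 and h_1·M_1 + 2h_1·M_2 = 6(g'(4) - Δ_1) = 24.
Hence M_0 = 8, M_1 = -16, M_2 = 20.
On [3, 4], g(x) = 6 - 8·(x - 3) - 8·(x - 3)² + 6·(x - 3)³.
With (x - 3) = 1/2: g(7/2) = 3/4.

0.7500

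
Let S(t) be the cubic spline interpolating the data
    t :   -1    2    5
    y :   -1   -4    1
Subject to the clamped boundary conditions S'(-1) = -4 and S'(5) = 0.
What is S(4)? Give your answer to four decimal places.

0.0370

Put M_i = S'' at the i-th knot. Here h = (3, 3) and Δ = (-1, 5/3), so the interior equations h_(i-1)·M_(i-1) + 2(h_(i-1)+h_i)·M_i + h_i·M_(i+1) = 6(Δ_i − Δ_(i-1)) read
  3·M_0 + 12·M_1 + 3·M_2 = 6(Δ_1 - Δ_0) = 16
Clamped end conditions give two more equations: 2h_0·M_0 + h_0·M_1 = 6(Δ_0 - S'(-1)) = 18 and h_1·M_1 + 2h_1·M_2 = 6(S'(5) - Δ_1) = -10.
Solving the tridiagonal system: M_0 = 7/3, M_1 = 4/3, M_2 = -7/3.
On [2, 5], S(t) = -4 + 3/2·(t - 2) + 2/3·(t - 2)² - 11/54·(t - 2)³.
With (t - 2) = 2: S(4) = 1/27.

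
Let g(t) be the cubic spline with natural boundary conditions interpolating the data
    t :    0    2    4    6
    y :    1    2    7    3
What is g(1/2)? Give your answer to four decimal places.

0.8594

Let m_i = g''(x_i). Step sizes h_i = 2, 2, 2; slopes of the chords Δ_i = (y_(i+1) - y_i)/h_i = 1/2, 5/2, -2.
  2·m_0 + 8·m_1 + 2·m_2 = 6(Δ_1 - Δ_0) = 12
  2·m_1 + 8·m_2 + 2·m_3 = 6(Δ_2 - Δ_1) = -27
Natural end conditions: m_0 = m_3 = 0.
Forward elimination and back-substitution give m_0 = 0, m_1 = 5/2, m_2 = -4, m_3 = 0.
On [0, 2], g(t) = 1 - 1/3·t + 0·t² + 5/24·t³.
With t = 1/2: g(1/2) = 55/64.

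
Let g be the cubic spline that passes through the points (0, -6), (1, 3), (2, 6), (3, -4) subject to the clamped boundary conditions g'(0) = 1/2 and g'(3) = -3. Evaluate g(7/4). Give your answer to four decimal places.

With M_i denoting the second derivative at x_i, h_i = 1, 1, 1, and Δ_i = (y_(i+1) − y_i)/h_i = 9, 3, -10:
  1·M_0 + 4·M_1 + 1·M_2 = 6(Δ_1 - Δ_0) = -36
  1·M_1 + 4·M_2 + 1·M_3 = 6(Δ_2 - Δ_1) = -78
Clamped end conditions give two more equations: 2h_0·M_0 + h_0·M_1 = 6(Δ_0 - g'(0)) = 51 and h_2·M_2 + 2h_2·M_3 = 6(g'(3) - Δ_2) = 42.
Hence M_0 = 92/3, M_1 = -31/3, M_2 = -76/3, M_3 = 101/3.
On [1, 2], g(t) = 3 + 32/3·(t - 1) - 31/6·(t - 1)² - 5/2·(t - 1)³.
With (t - 1) = 3/4: g(7/4) = 901/128.

7.0391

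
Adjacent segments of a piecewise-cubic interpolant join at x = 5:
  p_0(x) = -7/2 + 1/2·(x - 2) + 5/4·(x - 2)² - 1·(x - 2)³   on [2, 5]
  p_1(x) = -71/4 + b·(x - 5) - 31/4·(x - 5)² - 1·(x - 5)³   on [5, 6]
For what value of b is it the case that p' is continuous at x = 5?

p_0'(x) = 1/2 + 5/2·(x - 2) - 3·(x - 2)², so p_0'(5) = -19. On the right, p_1'(5) = b, so b = -19.

-19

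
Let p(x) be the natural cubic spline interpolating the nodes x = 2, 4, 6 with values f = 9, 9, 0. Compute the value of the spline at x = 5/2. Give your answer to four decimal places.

Let M_i = p''(x_i). Step sizes h_i = 2, 2; slopes of the chords Δ_i = (y_(i+1) - y_i)/h_i = 0, -9/2.
  2·M_0 + 8·M_1 + 2·M_2 = 6(Δ_1 - Δ_0) = -27
Natural end conditions: M_0 = M_2 = 0.
Forward elimination and back-substitution give M_0 = 0, M_1 = -27/8, M_2 = 0.
On [2, 4], p(x) = 9 + 9/8·(x - 2) + 0·(x - 2)² - 9/32·(x - 2)³.
With (x - 2) = 1/2: p(5/2) = 2439/256.

9.5273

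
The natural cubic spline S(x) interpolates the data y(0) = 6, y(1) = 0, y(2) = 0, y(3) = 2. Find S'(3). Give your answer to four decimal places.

With M_i denoting the second derivative at x_i, h_i = 1, 1, 1, and Δ_i = (y_(i+1) − y_i)/h_i = -6, 0, 2:
  1·M_0 + 4·M_1 + 1·M_2 = 6(Δ_1 - Δ_0) = 36
  1·M_1 + 4·M_2 + 1·M_3 = 6(Δ_2 - Δ_1) = 12
Natural end conditions: M_0 = M_3 = 0.
Solving: M_0 = 0, M_1 = 44/5, M_2 = 4/5, M_3 = 0.
On [2, 3], S'(x) = b_2 + 2c_2·(x - 2) + 3d_2·(x - 2)² with b_2 = Δ_2 - h_2(2M_2 + M_3)/6 = 26/15, c_2 = M_2/2 = 2/5, d_2 = (M_3 - M_2)/(6h_2) = -2/15. So S'(3) = 32/15.

2.1333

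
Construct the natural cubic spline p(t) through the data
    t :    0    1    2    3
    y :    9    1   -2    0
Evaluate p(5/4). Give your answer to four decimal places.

-0.3125

Put m_i = p'' at the i-th knot. Here h = (1, 1, 1) and Δ = (-8, -3, 2), so the interior equations h_(i-1)·m_(i-1) + 2(h_(i-1)+h_i)·m_i + h_i·m_(i+1) = 6(Δ_i − Δ_(i-1)) read
  1·m_0 + 4·m_1 + 1·m_2 = 6(Δ_1 - Δ_0) = 30
  1·m_1 + 4·m_2 + 1·m_3 = 6(Δ_2 - Δ_1) = 30
Natural end conditions: m_0 = m_3 = 0.
Forward elimination and back-substitution give m_0 = 0, m_1 = 6, m_2 = 6, m_3 = 0.
On [1, 2], p(t) = 1 - 6·(t - 1) + 3·(t - 1)² + 0·(t - 1)³.
With (t - 1) = 1/4: p(5/4) = -5/16.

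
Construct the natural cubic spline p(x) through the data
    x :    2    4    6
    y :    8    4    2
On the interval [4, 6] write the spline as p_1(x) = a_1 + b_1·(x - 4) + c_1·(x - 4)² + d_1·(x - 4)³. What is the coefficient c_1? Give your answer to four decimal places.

0.3750

Let M_i = p''(x_i). Step sizes h_i = 2, 2; slopes of the chords Δ_i = (y_(i+1) - y_i)/h_i = -2, -1.
  2·M_0 + 8·M_1 + 2·M_2 = 6(Δ_1 - Δ_0) = 6
Natural end conditions: M_0 = M_2 = 0.
Solving: M_0 = 0, M_1 = 3/4, M_2 = 0.
On [4, 6], with p_1(x) = a_1 + b_1·(x - 4) + c_1·(x - 4)² + d_1·(x - 4)³: c_1 = M_1/2 = 3/8, d_1 = (M_2 - M_1)/(6h_1) = -1/16, b_1 = Δ_1 - h_1(2M_1 + M_2)/6 = -3/2.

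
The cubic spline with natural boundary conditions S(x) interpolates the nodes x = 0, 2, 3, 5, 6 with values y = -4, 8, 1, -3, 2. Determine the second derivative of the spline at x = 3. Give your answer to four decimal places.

Let σ_i = S''(x_i). Step sizes h_i = 2, 1, 2, 1; slopes of the chords Δ_i = (y_(i+1) - y_i)/h_i = 6, -7, -2, 5.
  2·σ_0 + 6·σ_1 + 1·σ_2 = 6(Δ_1 - Δ_0) = -78
  1·σ_1 + 6·σ_2 + 2·σ_3 = 6(Δ_2 - Δ_1) = 30
  2·σ_2 + 6·σ_3 + 1·σ_4 = 6(Δ_3 - Δ_2) = 42
Natural end conditions: σ_0 = σ_4 = 0.
Hence σ_0 = 0, σ_1 = -432/31, σ_2 = 174/31, σ_3 = 159/31, σ_4 = 0.

5.6129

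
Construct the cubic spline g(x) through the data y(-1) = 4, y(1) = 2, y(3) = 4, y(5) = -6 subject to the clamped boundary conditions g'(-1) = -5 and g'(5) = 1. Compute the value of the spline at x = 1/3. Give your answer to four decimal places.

1.1259

Let M_i = g''(x_i). Step sizes h_i = 2, 2, 2; slopes of the chords Δ_i = (y_(i+1) - y_i)/h_i = -1, 1, -5.
  2·M_0 + 8·M_1 + 2·M_2 = 6(Δ_1 - Δ_0) = 12
  2·M_1 + 8·M_2 + 2·M_3 = 6(Δ_2 - Δ_1) = -36
Clamped end conditions give two more equations: 2h_0·M_0 + h_0·M_1 = 6(Δ_0 - g'(-1)) = 24 and h_2·M_2 + 2h_2·M_3 = 6(g'(5) - Δ_2) = 36.
Forward elimination and back-substitution give M_0 = 24/5, M_1 = 12/5, M_2 = -42/5, M_3 = 66/5.
On [-1, 1], g(x) = 4 - 5·(x + 1) + 12/5·(x + 1)² - 1/5·(x + 1)³.
With (x + 1) = 4/3: g(1/3) = 152/135.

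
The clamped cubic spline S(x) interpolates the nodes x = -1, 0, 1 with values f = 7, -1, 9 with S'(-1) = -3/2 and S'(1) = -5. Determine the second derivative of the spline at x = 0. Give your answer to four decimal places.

57.5000

Write M_i for S''(x_i). With h_i = 1, 1 and divided differences Δ_i = -8, 10, the continuity of S' gives the tridiagonal system
  1·M_0 + 4·M_1 + 1·M_2 = 6(Δ_1 - Δ_0) = 108
Clamped end conditions give two more equations: 2h_0·M_0 + h_0·M_1 = 6(Δ_0 - S'(-1)) = -39 and h_1·M_1 + 2h_1·M_2 = 6(S'(1) - Δ_1) = -90.
Solving the tridiagonal system: M_0 = -193/4, M_1 = 115/2, M_2 = -295/4.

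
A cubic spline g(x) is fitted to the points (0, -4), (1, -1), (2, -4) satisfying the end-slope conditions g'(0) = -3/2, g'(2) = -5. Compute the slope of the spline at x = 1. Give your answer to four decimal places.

1.6250

Write M_i for g''(x_i). With h_i = 1, 1 and divided differences Δ_i = 3, -3, the continuity of g' gives the tridiagonal system
  1·M_0 + 4·M_1 + 1·M_2 = 6(Δ_1 - Δ_0) = -36
Clamped end conditions give two more equations: 2h_0·M_0 + h_0·M_1 = 6(Δ_0 - g'(0)) = 27 and h_1·M_1 + 2h_1·M_2 = 6(g'(2) - Δ_1) = -12.
Forward elimination and back-substitution give M_0 = 83/4, M_1 = -29/2, M_2 = 5/4.
On [1, 2], g'(x) = b_1 + 2c_1·(x - 1) + 3d_1·(x - 1)² with b_1 = Δ_1 - h_1(2M_1 + M_2)/6 = 13/8, c_1 = M_1/2 = -29/4, d_1 = (M_2 - M_1)/(6h_1) = 21/8. So g'(1) = 13/8.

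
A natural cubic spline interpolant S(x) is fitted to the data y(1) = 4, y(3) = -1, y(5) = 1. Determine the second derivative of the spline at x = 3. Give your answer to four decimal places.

2.6250

With M_i denoting the second derivative at x_i, h_i = 2, 2, and Δ_i = (y_(i+1) − y_i)/h_i = -5/2, 1:
  2·M_0 + 8·M_1 + 2·M_2 = 6(Δ_1 - Δ_0) = 21
Natural end conditions: M_0 = M_2 = 0.
Solving: M_0 = 0, M_1 = 21/8, M_2 = 0.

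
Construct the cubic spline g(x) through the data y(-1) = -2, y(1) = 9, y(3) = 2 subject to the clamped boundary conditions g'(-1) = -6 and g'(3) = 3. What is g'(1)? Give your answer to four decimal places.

2.2500

Write m_i for g''(x_i). With h_i = 2, 2 and divided differences Δ_i = 11/2, -7/2, the continuity of g' gives the tridiagonal system
  2·m_0 + 8·m_1 + 2·m_2 = 6(Δ_1 - Δ_0) = -54
Clamped end conditions give two more equations: 2h_0·m_0 + h_0·m_1 = 6(Δ_0 - g'(-1)) = 69 and h_1·m_1 + 2h_1·m_2 = 6(g'(3) - Δ_1) = 39.
Hence m_0 = 105/4, m_1 = -18, m_2 = 75/4.
On [1, 3], g'(x) = b_1 + 2c_1·(x - 1) + 3d_1·(x - 1)² with b_1 = Δ_1 - h_1(2m_1 + m_2)/6 = 9/4, c_1 = m_1/2 = -9, d_1 = (m_2 - m_1)/(6h_1) = 49/16. So g'(1) = 9/4.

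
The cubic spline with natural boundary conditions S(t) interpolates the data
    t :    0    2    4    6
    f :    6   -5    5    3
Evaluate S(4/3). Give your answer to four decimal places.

-3.7037

Put M_i = S'' at the i-th knot. Here h = (2, 2, 2) and Δ = (-11/2, 5, -1), so the interior equations h_(i-1)·M_(i-1) + 2(h_(i-1)+h_i)·M_i + h_i·M_(i+1) = 6(Δ_i − Δ_(i-1)) read
  2·M_0 + 8·M_1 + 2·M_2 = 6(Δ_1 - Δ_0) = 63
  2·M_1 + 8·M_2 + 2·M_3 = 6(Δ_2 - Δ_1) = -36
Natural end conditions: M_0 = M_3 = 0.
Forward elimination and back-substitution give M_0 = 0, M_1 = 48/5, M_2 = -69/10, M_3 = 0.
On [0, 2], S(t) = 6 - 87/10·t + 0·t² + 4/5·t³.
With t = 4/3: S(4/3) = -100/27.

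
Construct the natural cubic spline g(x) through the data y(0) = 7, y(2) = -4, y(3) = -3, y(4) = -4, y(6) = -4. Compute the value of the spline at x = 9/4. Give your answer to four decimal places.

Let M_i = g''(x_i). Step sizes h_i = 2, 1, 1, 2; slopes of the chords Δ_i = (y_(i+1) - y_i)/h_i = -11/2, 1, -1, 0.
  2·M_0 + 6·M_1 + 1·M_2 = 6(Δ_1 - Δ_0) = 39
  1·M_1 + 4·M_2 + 1·M_3 = 6(Δ_2 - Δ_1) = -12
  1·M_2 + 6·M_3 + 2·M_4 = 6(Δ_3 - Δ_2) = 6
Natural end conditions: M_0 = M_4 = 0.
Hence M_0 = 0, M_1 = 325/44, M_2 = -117/22, M_3 = 83/44, M_4 = 0.
On [2, 3], g(x) = -4 - 19/33·(x - 2) + 325/88·(x - 2)² - 559/264·(x - 2)³.
With (x - 2) = 1/4: g(9/4) = -22225/5632.

-3.9462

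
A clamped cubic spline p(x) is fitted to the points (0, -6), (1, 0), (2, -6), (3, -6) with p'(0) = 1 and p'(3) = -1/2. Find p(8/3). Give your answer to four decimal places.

-6.2667

Put σ_i = p'' at the i-th knot. Here h = (1, 1, 1) and Δ = (6, -6, 0), so the interior equations h_(i-1)·σ_(i-1) + 2(h_(i-1)+h_i)·σ_i + h_i·σ_(i+1) = 6(Δ_i − Δ_(i-1)) read
  1·σ_0 + 4·σ_1 + 1·σ_2 = 6(Δ_1 - Δ_0) = -72
  1·σ_1 + 4·σ_2 + 1·σ_3 = 6(Δ_2 - Δ_1) = 36
Clamped end conditions give two more equations: 2h_0·σ_0 + h_0·σ_1 = 6(Δ_0 - p'(0)) = 30 and h_2·σ_2 + 2h_2·σ_3 = 6(p'(3) - Δ_2) = -3.
Hence σ_0 = 151/5, σ_1 = -152/5, σ_2 = 97/5, σ_3 = -56/5.
On [2, 3], p(x) = -6 - 23/5·(x - 2) + 97/10·(x - 2)² - 51/10·(x - 2)³.
With (x - 2) = 2/3: p(8/3) = -94/15.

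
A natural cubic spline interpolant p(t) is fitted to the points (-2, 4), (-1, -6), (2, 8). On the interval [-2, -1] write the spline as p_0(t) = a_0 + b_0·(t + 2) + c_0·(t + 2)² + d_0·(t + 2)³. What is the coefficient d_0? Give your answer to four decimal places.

1.8333

With σ_i denoting the second derivative at x_i, h_i = 1, 3, and Δ_i = (y_(i+1) − y_i)/h_i = -10, 14/3:
  1·σ_0 + 8·σ_1 + 3·σ_2 = 6(Δ_1 - Δ_0) = 88
Natural end conditions: σ_0 = σ_2 = 0.
Solving the tridiagonal system: σ_0 = 0, σ_1 = 11, σ_2 = 0.
On [-2, -1], with p_0(t) = a_0 + b_0·(t + 2) + c_0·(t + 2)² + d_0·(t + 2)³: c_0 = σ_0/2 = 0, d_0 = (σ_1 - σ_0)/(6h_0) = 11/6, b_0 = Δ_0 - h_0(2σ_0 + σ_1)/6 = -71/6.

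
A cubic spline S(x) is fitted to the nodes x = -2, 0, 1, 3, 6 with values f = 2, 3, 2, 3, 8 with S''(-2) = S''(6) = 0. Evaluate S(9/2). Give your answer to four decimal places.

5.2947

Write σ_i for S''(x_i). With h_i = 2, 1, 2, 3 and divided differences Δ_i = 1/2, -1, 1/2, 5/3, the continuity of S' gives the tridiagonal system
  2·σ_0 + 6·σ_1 + 1·σ_2 = 6(Δ_1 - Δ_0) = -9
  1·σ_1 + 6·σ_2 + 2·σ_3 = 6(Δ_2 - Δ_1) = 9
  2·σ_2 + 10·σ_3 + 3·σ_4 = 6(Δ_3 - Δ_2) = 7
Natural end conditions: σ_0 = σ_4 = 0.
Solving: σ_0 = 0, σ_1 = -290/163, σ_2 = 273/163, σ_3 = 119/326, σ_4 = 0.
On [3, 6], S(x) = 3 + 1273/978·(x - 3) + 119/652·(x - 3)² - 119/5868·(x - 3)³.
With (x - 3) = 3/2: S(9/2) = 27617/5216.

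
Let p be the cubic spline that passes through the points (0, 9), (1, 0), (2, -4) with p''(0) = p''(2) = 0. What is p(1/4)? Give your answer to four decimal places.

6.4570

Put σ_i = p'' at the i-th knot. Here h = (1, 1) and Δ = (-9, -4), so the interior equations h_(i-1)·σ_(i-1) + 2(h_(i-1)+h_i)·σ_i + h_i·σ_(i+1) = 6(Δ_i − Δ_(i-1)) read
  1·σ_0 + 4·σ_1 + 1·σ_2 = 6(Δ_1 - Δ_0) = 30
Natural end conditions: σ_0 = σ_2 = 0.
Forward elimination and back-substitution give σ_0 = 0, σ_1 = 15/2, σ_2 = 0.
On [0, 1], p(t) = 9 - 41/4·t + 0·t² + 5/4·t³.
With t = 1/4: p(1/4) = 1653/256.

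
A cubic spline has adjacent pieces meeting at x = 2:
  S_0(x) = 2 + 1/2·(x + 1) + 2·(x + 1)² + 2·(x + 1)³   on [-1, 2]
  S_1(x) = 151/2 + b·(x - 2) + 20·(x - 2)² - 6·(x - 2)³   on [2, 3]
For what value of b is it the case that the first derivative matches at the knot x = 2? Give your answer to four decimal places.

S_0'(x) = 1/2 + 4·(x + 1) + 6·(x + 1)², so S_0'(2) = 133/2. On the right, S_1'(2) = b, so b = 133/2.

66.5000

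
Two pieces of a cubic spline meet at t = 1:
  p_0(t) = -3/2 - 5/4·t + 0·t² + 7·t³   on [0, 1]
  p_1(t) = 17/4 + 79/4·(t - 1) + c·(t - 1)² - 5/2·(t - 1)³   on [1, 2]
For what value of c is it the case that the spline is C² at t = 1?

21

p_0''(t) = 0 + 42·t, so p_0''(1) = 42. On the right, p_1''(1) = 2c, so c = 21.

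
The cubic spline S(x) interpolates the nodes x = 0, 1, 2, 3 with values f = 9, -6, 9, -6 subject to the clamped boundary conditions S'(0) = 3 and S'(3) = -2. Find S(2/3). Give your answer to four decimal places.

-1.7506

With σ_i denoting the second derivative at x_i, h_i = 1, 1, 1, and Δ_i = (y_(i+1) − y_i)/h_i = -15, 15, -15:
  1·σ_0 + 4·σ_1 + 1·σ_2 = 6(Δ_1 - Δ_0) = 180
  1·σ_1 + 4·σ_2 + 1·σ_3 = 6(Δ_2 - Δ_1) = -180
Clamped end conditions give two more equations: 2h_0·σ_0 + h_0·σ_1 = 6(Δ_0 - S'(0)) = -108 and h_2·σ_2 + 2h_2·σ_3 = 6(S'(3) - Δ_2) = 78.
Hence σ_0 = -1502/15, σ_1 = 1384/15, σ_2 = -1334/15, σ_3 = 1252/15.
On [0, 1], S(x) = 9 + 3·x - 751/15·x² + 481/15·x³.
With x = 2/3: S(2/3) = -709/405.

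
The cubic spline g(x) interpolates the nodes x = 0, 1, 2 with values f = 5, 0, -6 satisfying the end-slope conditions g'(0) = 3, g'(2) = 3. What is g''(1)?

-3

Write M_i for g''(x_i). With h_i = 1, 1 and divided differences Δ_i = -5, -6, the continuity of g' gives the tridiagonal system
  1·M_0 + 4·M_1 + 1·M_2 = 6(Δ_1 - Δ_0) = -6
Clamped end conditions give two more equations: 2h_0·M_0 + h_0·M_1 = 6(Δ_0 - g'(0)) = -48 and h_1·M_1 + 2h_1·M_2 = 6(g'(2) - Δ_1) = 54.
Hence M_0 = -45/2, M_1 = -3, M_2 = 57/2.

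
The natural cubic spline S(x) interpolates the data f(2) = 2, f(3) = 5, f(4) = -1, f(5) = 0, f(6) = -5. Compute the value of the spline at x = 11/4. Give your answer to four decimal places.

Put m_i = S'' at the i-th knot. Here h = (1, 1, 1, 1) and Δ = (3, -6, 1, -5), so the interior equations h_(i-1)·m_(i-1) + 2(h_(i-1)+h_i)·m_i + h_i·m_(i+1) = 6(Δ_i − Δ_(i-1)) read
  1·m_0 + 4·m_1 + 1·m_2 = 6(Δ_1 - Δ_0) = -54
  1·m_1 + 4·m_2 + 1·m_3 = 6(Δ_2 - Δ_1) = 42
  1·m_2 + 4·m_3 + 1·m_4 = 6(Δ_3 - Δ_2) = -36
Natural end conditions: m_0 = m_4 = 0.
Solving the tridiagonal system: m_0 = 0, m_1 = -507/28, m_2 = 129/7, m_3 = -381/28, m_4 = 0.
On [2, 3], S(x) = 2 + 337/56·(x - 2) + 0·(x - 2)² - 169/56·(x - 2)³.
With (x - 2) = 3/4: S(11/4) = 2683/512.

5.2402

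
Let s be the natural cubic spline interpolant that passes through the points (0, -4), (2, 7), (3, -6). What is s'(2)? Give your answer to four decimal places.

-6.8333

Put σ_i = s'' at the i-th knot. Here h = (2, 1) and Δ = (11/2, -13), so the interior equations h_(i-1)·σ_(i-1) + 2(h_(i-1)+h_i)·σ_i + h_i·σ_(i+1) = 6(Δ_i − Δ_(i-1)) read
  2·σ_0 + 6·σ_1 + 1·σ_2 = 6(Δ_1 - Δ_0) = -111
Natural end conditions: σ_0 = σ_2 = 0.
Solving: σ_0 = 0, σ_1 = -37/2, σ_2 = 0.
On [2, 3], s'(x) = b_1 + 2c_1·(x - 2) + 3d_1·(x - 2)² with b_1 = Δ_1 - h_1(2σ_1 + σ_2)/6 = -41/6, c_1 = σ_1/2 = -37/4, d_1 = (σ_2 - σ_1)/(6h_1) = 37/12. So s'(2) = -41/6.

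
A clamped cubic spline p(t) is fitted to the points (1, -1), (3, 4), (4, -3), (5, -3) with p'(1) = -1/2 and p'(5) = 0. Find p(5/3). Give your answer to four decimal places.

Write M_i for p''(x_i). With h_i = 2, 1, 1 and divided differences Δ_i = 5/2, -7, 0, the continuity of p' gives the tridiagonal system
  2·M_0 + 6·M_1 + 1·M_2 = 6(Δ_1 - Δ_0) = -57
  1·M_1 + 4·M_2 + 1·M_3 = 6(Δ_2 - Δ_1) = 42
Clamped end conditions give two more equations: 2h_0·M_0 + h_0·M_1 = 6(Δ_0 - p'(1)) = 18 and h_2·M_2 + 2h_2·M_3 = 6(p'(5) - Δ_2) = 0.
Solving: M_0 = 281/22, M_1 = -182/11, M_2 = 184/11, M_3 = -92/11.
On [1, 3], p(t) = -1 - 1/2·(t - 1) + 281/44·(t - 1)² - 215/88·(t - 1)³.
With (t - 1) = 2/3: p(5/3) = 232/297.

0.7811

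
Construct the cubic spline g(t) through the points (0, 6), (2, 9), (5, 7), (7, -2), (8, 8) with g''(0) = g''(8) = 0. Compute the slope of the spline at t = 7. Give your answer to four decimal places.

4.5329

Put M_i = g'' at the i-th knot. Here h = (2, 3, 2, 1) and Δ = (3/2, -2/3, -9/2, 10), so the interior equations h_(i-1)·M_(i-1) + 2(h_(i-1)+h_i)·M_i + h_i·M_(i+1) = 6(Δ_i − Δ_(i-1)) read
  2·M_0 + 10·M_1 + 3·M_2 = 6(Δ_1 - Δ_0) = -13
  3·M_1 + 10·M_2 + 2·M_3 = 6(Δ_2 - Δ_1) = -23
  2·M_2 + 6·M_3 + 1·M_4 = 6(Δ_3 - Δ_2) = 87
Natural end conditions: M_0 = M_4 = 0.
Forward elimination and back-substitution give M_0 = 0, M_1 = 104/253, M_2 = -1443/253, M_3 = 8299/506, M_4 = 0.
On [7, 8], g'(t) = b_3 + 2c_3·(t - 7) + 3d_3·(t - 7)² with b_3 = Δ_3 - h_3(2M_3 + M_4)/6 = 6881/1518, c_3 = M_3/2 = 8299/1012, d_3 = (M_4 - M_3)/(6h_3) = -8299/3036. So g'(7) = 6881/1518.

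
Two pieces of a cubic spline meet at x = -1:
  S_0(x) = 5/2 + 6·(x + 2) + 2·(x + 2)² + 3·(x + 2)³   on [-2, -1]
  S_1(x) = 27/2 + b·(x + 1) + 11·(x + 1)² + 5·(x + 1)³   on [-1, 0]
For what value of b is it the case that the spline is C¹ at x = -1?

19

S_0'(x) = 6 + 4·(x + 2) + 9·(x + 2)², so S_0'(-1) = 19. On the right, S_1'(-1) = b, so b = 19.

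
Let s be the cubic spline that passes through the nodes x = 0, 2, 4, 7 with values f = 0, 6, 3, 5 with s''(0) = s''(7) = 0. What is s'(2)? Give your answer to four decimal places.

With σ_i denoting the second derivative at x_i, h_i = 2, 2, 3, and Δ_i = (y_(i+1) − y_i)/h_i = 3, -3/2, 2/3:
  2·σ_0 + 8·σ_1 + 2·σ_2 = 6(Δ_1 - Δ_0) = -27
  2·σ_1 + 10·σ_2 + 3·σ_3 = 6(Δ_2 - Δ_1) = 13
Natural end conditions: σ_0 = σ_3 = 0.
Solving: σ_0 = 0, σ_1 = -74/19, σ_2 = 79/38, σ_3 = 0.
On [2, 4], s'(x) = b_1 + 2c_1·(x - 2) + 3d_1·(x - 2)² with b_1 = Δ_1 - h_1(2σ_1 + σ_2)/6 = 23/57, c_1 = σ_1/2 = -37/19, d_1 = (σ_2 - σ_1)/(6h_1) = 227/456. So s'(2) = 23/57.

0.4035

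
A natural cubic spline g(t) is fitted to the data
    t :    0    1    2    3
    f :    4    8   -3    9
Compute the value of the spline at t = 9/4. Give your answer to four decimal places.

-2.3406

Let M_i = g''(x_i). Step sizes h_i = 1, 1, 1; slopes of the chords Δ_i = (y_(i+1) - y_i)/h_i = 4, -11, 12.
  1·M_0 + 4·M_1 + 1·M_2 = 6(Δ_1 - Δ_0) = -90
  1·M_1 + 4·M_2 + 1·M_3 = 6(Δ_2 - Δ_1) = 138
Natural end conditions: M_0 = M_3 = 0.
Hence M_0 = 0, M_1 = -166/5, M_2 = 214/5, M_3 = 0.
On [2, 3], g(t) = -3 - 34/15·(t - 2) + 107/5·(t - 2)² - 107/15·(t - 2)³.
With (t - 2) = 1/4: g(9/4) = -749/320.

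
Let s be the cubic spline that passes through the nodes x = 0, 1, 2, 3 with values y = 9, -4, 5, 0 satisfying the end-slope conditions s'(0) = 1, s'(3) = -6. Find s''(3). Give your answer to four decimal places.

With M_i denoting the second derivative at x_i, h_i = 1, 1, 1, and Δ_i = (y_(i+1) − y_i)/h_i = -13, 9, -5:
  1·M_0 + 4·M_1 + 1·M_2 = 6(Δ_1 - Δ_0) = 132
  1·M_1 + 4·M_2 + 1·M_3 = 6(Δ_2 - Δ_1) = -84
Clamped end conditions give two more equations: 2h_0·M_0 + h_0·M_1 = 6(Δ_0 - s'(0)) = -84 and h_2·M_2 + 2h_2·M_3 = 6(s'(3) - Δ_2) = -6.
Solving the tridiagonal system: M_0 = -218/3, M_1 = 184/3, M_2 = -122/3, M_3 = 52/3.

17.3333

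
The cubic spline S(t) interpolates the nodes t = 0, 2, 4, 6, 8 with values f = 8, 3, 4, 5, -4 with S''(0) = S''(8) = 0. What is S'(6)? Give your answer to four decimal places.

-1.9286

Let M_i = S''(x_i). Step sizes h_i = 2, 2, 2, 2; slopes of the chords Δ_i = (y_(i+1) - y_i)/h_i = -5/2, 1/2, 1/2, -9/2.
  2·M_0 + 8·M_1 + 2·M_2 = 6(Δ_1 - Δ_0) = 18
  2·M_1 + 8·M_2 + 2·M_3 = 6(Δ_2 - Δ_1) = 0
  2·M_2 + 8·M_3 + 2·M_4 = 6(Δ_3 - Δ_2) = -30
Natural end conditions: M_0 = M_4 = 0.
Solving the tridiagonal system: M_0 = 0, M_1 = 15/7, M_2 = 3/7, M_3 = -27/7, M_4 = 0.
On [6, 8], S'(t) = b_3 + 2c_3·(t - 6) + 3d_3·(t - 6)² with b_3 = Δ_3 - h_3(2M_3 + M_4)/6 = -27/14, c_3 = M_3/2 = -27/14, d_3 = (M_4 - M_3)/(6h_3) = 9/28. So S'(6) = -27/14.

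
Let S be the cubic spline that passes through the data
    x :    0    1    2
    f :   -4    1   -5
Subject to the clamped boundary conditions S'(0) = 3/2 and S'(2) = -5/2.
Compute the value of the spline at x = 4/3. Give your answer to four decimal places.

-0.4444

Write m_i for S''(x_i). With h_i = 1, 1 and divided differences Δ_i = 5, -6, the continuity of S' gives the tridiagonal system
  1·m_0 + 4·m_1 + 1·m_2 = 6(Δ_1 - Δ_0) = -66
Clamped end conditions give two more equations: 2h_0·m_0 + h_0·m_1 = 6(Δ_0 - S'(0)) = 21 and h_1·m_1 + 2h_1·m_2 = 6(S'(2) - Δ_1) = 21.
Solving the tridiagonal system: m_0 = 25, m_1 = -29, m_2 = 25.
On [1, 2], S(x) = 1 - 1/2·(x - 1) - 29/2·(x - 1)² + 9·(x - 1)³.
With (x - 1) = 1/3: S(4/3) = -4/9.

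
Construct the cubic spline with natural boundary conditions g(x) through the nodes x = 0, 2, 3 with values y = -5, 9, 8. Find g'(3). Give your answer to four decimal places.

With M_i denoting the second derivative at x_i, h_i = 2, 1, and Δ_i = (y_(i+1) − y_i)/h_i = 7, -1:
  2·M_0 + 6·M_1 + 1·M_2 = 6(Δ_1 - Δ_0) = -48
Natural end conditions: M_0 = M_2 = 0.
Solving the tridiagonal system: M_0 = 0, M_1 = -8, M_2 = 0.
On [2, 3], g'(x) = b_1 + 2c_1·(x - 2) + 3d_1·(x - 2)² with b_1 = Δ_1 - h_1(2M_1 + M_2)/6 = 5/3, c_1 = M_1/2 = -4, d_1 = (M_2 - M_1)/(6h_1) = 4/3. So g'(3) = -7/3.

-2.3333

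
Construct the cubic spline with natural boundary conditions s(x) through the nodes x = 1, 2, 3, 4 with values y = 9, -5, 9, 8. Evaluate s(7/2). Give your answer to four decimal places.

With σ_i denoting the second derivative at x_i, h_i = 1, 1, 1, and Δ_i = (y_(i+1) − y_i)/h_i = -14, 14, -1:
  1·σ_0 + 4·σ_1 + 1·σ_2 = 6(Δ_1 - Δ_0) = 168
  1·σ_1 + 4·σ_2 + 1·σ_3 = 6(Δ_2 - Δ_1) = -90
Natural end conditions: σ_0 = σ_3 = 0.
Solving the tridiagonal system: σ_0 = 0, σ_1 = 254/5, σ_2 = -176/5, σ_3 = 0.
On [3, 4], s(x) = 9 + 161/15·(x - 3) - 88/5·(x - 3)² + 88/15·(x - 3)³.
With (x - 3) = 1/2: s(7/2) = 107/10.

10.7000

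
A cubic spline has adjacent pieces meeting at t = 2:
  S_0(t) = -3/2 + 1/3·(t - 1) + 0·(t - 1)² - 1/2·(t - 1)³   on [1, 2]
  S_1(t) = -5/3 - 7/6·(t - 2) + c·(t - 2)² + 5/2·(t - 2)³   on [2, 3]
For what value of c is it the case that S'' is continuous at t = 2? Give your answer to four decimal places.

S_0''(t) = 0 - 3·(t - 1), so S_0''(2) = -3. On the right, S_1''(2) = 2c, so c = -3/2.

-1.5000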